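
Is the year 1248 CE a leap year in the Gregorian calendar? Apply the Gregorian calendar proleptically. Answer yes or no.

1248 is divisible by 4 and not by 100, so it is a leap year.

yes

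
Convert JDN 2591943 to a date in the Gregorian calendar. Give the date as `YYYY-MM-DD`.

JDN 2451545 is 1 Jan 2000; 2591943 is +140398 days from there.

2384-05-25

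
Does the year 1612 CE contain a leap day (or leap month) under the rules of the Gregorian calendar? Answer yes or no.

yes

1612 is divisible by 4 and not by 100, so it is a leap year.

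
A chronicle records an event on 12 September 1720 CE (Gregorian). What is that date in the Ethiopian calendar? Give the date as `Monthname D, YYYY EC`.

Both dates share Julian Day Number 2349532; in the Ethiopian calendar that is 4 Meskerem 1713 EC.

Meskerem 4, 1713 EC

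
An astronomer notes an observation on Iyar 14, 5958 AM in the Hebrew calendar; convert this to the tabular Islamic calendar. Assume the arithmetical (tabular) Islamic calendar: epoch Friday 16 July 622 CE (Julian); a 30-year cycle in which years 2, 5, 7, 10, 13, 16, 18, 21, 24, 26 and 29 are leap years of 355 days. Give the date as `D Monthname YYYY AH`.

The source date corresponds to 20 May 2198 in the Gregorian calendar (JDN 2524003).
That day falls on 14 Rabi' al-Awwal 1625 AH in the tabular Islamic calendar.

14 Rabi' al-Awwal 1625 AH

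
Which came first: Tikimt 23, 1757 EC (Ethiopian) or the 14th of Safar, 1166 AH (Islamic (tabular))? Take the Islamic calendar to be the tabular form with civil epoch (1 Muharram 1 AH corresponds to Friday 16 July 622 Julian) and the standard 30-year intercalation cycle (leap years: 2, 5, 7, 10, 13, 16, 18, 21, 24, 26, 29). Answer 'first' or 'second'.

Converting both to JDN: 2365652 vs 2361320; the smaller is the second.

second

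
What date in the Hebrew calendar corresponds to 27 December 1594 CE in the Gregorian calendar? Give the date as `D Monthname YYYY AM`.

Both dates share Julian Day Number 2303617; in the Hebrew calendar that is 15 Tevet 5355 AM.

15 Tevet 5355 AM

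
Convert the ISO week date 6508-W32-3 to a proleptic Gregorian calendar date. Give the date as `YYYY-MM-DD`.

6508-08-08

ISO week 1 of 6508 is the week containing the first Thursday of 6508.
Week 32, day 3 (Wednesday) lands on 6508-08-08.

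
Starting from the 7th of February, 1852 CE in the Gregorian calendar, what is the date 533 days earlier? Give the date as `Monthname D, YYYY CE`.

JDN of the 7th of February, 1852 CE = 2397526.
2397526 − 533 = 2396993.
JDN 2396993 in the Gregorian calendar is August 23, 1850 CE.

August 23, 1850 CE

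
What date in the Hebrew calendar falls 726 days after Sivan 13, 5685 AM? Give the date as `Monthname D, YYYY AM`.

Sivan 1, 5687 AM

The starting date is JDN 2424307; 2424307 + 726 = 2425033.
JDN 2425033 corresponds to Sivan 1, 5687 AM.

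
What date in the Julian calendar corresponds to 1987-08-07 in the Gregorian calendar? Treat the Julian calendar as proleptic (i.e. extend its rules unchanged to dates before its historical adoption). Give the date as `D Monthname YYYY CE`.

At this point the Julian calendar is 13 days behind the Gregorian.
7 August 1987 Gregorian − 13 days → 25 July 1987 Julian.

25 July 1987 CE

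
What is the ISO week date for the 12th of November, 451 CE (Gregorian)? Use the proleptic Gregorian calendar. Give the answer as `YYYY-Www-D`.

0451-W45-7

The weekday is Sunday (ISO weekday 7).
That Sunday belongs to ISO week 45 of ISO year 451.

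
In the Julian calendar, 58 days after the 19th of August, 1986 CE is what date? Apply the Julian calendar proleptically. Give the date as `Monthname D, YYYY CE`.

Counting 58 days forward from JDN 2446675 reaches JDN 2446733, which is October 16, 1986 CE.

October 16, 1986 CE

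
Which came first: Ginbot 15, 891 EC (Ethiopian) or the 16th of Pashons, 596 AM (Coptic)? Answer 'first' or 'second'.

The two dates have Julian Day Numbers 2049547 and 2042609 respectively.
Since 2042609 < 2049547, the second date comes first.

second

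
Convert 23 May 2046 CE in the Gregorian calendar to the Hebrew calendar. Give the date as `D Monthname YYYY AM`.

Julian Day Number of the source date = 2468489.
Converting JDN 2468489 to the Hebrew calendar gives 17 Iyar 5806 AM.

17 Iyar 5806 AM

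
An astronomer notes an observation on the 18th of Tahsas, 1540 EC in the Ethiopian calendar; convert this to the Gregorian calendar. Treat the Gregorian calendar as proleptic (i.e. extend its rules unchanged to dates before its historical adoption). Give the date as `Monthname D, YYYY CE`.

December 25, 1547 CE

Both dates share Julian Day Number 2286448; in the Gregorian calendar that is 25 December 1547 CE.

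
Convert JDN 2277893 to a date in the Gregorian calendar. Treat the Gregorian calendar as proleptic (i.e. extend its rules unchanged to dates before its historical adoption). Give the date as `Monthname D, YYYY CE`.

July 23, 1524 CE

Counting from JDN 2299161 = 15 Oct 1582 gives an offset of -21268 days.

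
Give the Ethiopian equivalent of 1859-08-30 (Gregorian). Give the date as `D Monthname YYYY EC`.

Both dates share Julian Day Number 2400287; in the Ethiopian calendar that is 25 Nehase 1851 EC.

25 Nehase 1851 EC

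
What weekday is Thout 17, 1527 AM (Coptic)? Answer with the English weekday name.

Wednesday

Equivalently 26 September 1810 Gregorian, JDN 2382417.
JDN 2382417 mod 7 = 2, and JDN 0 was a Monday, so this is a Wednesday.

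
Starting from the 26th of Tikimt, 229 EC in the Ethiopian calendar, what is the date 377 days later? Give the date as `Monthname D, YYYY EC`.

JDN of the 26th of Tikimt, 229 EC = 1807553.
1807553 + 377 = 1807930.
JDN 1807930 in the Ethiopian calendar is Hidar 8, 230 EC.

Hidar 8, 230 EC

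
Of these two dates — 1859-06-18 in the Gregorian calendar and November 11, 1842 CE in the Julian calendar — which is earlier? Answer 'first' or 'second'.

second

Converting both to JDN: 2400214 vs 2394163; the smaller is the second.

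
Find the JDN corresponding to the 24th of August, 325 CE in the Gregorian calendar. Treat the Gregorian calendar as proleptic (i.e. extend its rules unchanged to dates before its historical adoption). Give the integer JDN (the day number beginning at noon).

JDN 2299161 is 15 October 1582 CE (Gregorian); the target day is −459162 days from there, so JDN = 1839999.

1839999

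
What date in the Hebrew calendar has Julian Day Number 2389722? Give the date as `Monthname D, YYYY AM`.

JDN 2389722 is 26 September 1830 in the Gregorian calendar.
In the Hebrew calendar that day is Tishrei 9, 5591 AM.

Tishrei 9, 5591 AM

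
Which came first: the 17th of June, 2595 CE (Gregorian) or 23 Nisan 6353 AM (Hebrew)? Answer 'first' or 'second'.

second

The two dates have Julian Day Numbers 2669032 and 2668239 respectively.
Since 2668239 < 2669032, the second date comes first.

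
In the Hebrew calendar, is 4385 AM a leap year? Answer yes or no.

no

Hebrew year 4385 is year 15 of its 19-year Metonic cycle; leap years are at positions 3, 6, 8, 11, 14, 17, 19, so it is a common year (12 months).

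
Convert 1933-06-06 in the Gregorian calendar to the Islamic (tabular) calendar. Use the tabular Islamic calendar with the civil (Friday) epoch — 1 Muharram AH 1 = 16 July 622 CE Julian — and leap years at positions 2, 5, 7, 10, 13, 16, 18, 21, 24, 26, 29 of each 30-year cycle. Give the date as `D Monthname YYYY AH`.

Julian Day Number of the source date = 2427230.
Converting JDN 2427230 to the tabular Islamic calendar gives 12 Safar 1352 AH.

12 Safar 1352 AH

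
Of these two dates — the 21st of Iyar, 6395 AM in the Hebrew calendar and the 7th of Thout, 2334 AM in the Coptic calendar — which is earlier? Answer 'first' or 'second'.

The two dates have Julian Day Numbers 2683624 and 2677164 respectively.
Since 2677164 < 2683624, the second date comes first.

second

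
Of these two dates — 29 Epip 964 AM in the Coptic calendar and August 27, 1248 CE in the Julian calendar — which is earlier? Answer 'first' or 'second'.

The two dates have Julian Day Numbers 2177094 and 2177129 respectively.
Since 2177094 < 2177129, the first date comes first.

first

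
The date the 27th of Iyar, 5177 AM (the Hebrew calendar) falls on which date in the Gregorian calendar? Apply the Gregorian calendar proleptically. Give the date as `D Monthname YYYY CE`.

Both dates share Julian Day Number 2238750; in the Gregorian calendar that is 22 May 1417 CE.

22 May 1417 CE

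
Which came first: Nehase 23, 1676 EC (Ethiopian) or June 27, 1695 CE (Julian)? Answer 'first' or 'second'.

first

First date → JDN 2336367; second date → JDN 2340334.
JDN 2336367 < JDN 2340334, so the first date is earlier.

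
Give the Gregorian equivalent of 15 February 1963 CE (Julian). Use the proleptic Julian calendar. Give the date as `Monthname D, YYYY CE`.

February 28, 1963 CE

The Julian–Gregorian offset here is 13 days (Julian trailing).
15 February 1963 Julian + 13 days → 28 February 1963 Gregorian.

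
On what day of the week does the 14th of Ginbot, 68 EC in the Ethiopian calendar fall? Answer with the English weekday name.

Thursday

This is JDN 1748946 (7 May 76 Gregorian).
JDN 1748946 mod 7 = 3, and JDN 0 was a Monday, so this is a Thursday.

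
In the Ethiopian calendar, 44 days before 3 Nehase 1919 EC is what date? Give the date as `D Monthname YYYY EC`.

JDN of 3 Nehase 1919 EC = 2425102.
2425102 − 44 = 2425058.
JDN 2425058 in the Ethiopian calendar is 19 Sene 1919 EC.

19 Sene 1919 EC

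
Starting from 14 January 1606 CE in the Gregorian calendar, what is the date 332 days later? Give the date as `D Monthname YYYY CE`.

12 December 1606 CE

Counting 332 days forward from JDN 2307653 reaches JDN 2307985, which is 12 December 1606 CE.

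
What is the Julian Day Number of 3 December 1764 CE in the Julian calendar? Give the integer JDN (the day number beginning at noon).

2365696

In the Gregorian calendar the same day is 14 December 1764.
JDN 2299161 is 15 October 1582 CE (Gregorian); the target day is +66535 days from there, so JDN = 2365696.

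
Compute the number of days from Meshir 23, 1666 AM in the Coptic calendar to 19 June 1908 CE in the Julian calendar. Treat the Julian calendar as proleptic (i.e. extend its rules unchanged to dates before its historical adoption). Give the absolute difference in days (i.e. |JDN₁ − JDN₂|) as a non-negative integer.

JDN of the first date = 2433343.
JDN of the second date = 2418125.
|2418125 − 2433343| = 15218.

15218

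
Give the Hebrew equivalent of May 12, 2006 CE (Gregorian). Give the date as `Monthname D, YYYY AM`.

Both dates share Julian Day Number 2453868; in the Hebrew calendar that is 14 Iyar 5766 AM.

Iyar 14, 5766 AM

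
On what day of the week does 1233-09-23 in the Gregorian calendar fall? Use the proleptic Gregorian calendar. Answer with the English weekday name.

Since JDN mod 7 = 4 (0 = Monday), the day is Friday.

Friday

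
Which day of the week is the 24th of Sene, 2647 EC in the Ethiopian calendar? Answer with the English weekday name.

Friday

Equivalently 6 July 2655 Gregorian, JDN 2690965.
2690965 ≡ 4 (mod 7); counting from Monday = 0 gives Friday.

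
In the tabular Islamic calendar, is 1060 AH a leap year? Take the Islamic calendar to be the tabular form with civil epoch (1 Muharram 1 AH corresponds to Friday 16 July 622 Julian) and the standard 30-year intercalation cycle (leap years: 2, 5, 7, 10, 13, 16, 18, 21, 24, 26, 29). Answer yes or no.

Year 1060 AH is year 10 of its 30-year cycle; leap positions are 2, 5, 7, 10, 13, 16, 18, 21, 24, 26, 29, so it is a leap year (355 days).

yes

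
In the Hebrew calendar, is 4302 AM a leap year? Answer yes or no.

Hebrew year 4302 is year 8 of its 19-year Metonic cycle; leap years are at positions 3, 6, 8, 11, 14, 17, 19, so it is a leap year (13 months).

yes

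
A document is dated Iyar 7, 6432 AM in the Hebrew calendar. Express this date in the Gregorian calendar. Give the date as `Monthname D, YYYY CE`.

April 26, 2672 CE

Julian Day Number of the source date = 2697104.
Converting JDN 2697104 to the Gregorian calendar gives 26 April 2672 CE.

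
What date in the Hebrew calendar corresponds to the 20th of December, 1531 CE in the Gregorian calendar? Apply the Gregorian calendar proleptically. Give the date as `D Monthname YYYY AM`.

Both dates share Julian Day Number 2280599; in the Hebrew calendar that is 1 Tevet 5292 AM.

1 Tevet 5292 AM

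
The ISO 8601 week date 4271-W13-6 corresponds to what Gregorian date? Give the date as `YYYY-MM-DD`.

4271-04-01

ISO week 1 of 4271 is the week containing the first Thursday of 4271.
Week 13, day 6 (Saturday) lands on 4271-04-01.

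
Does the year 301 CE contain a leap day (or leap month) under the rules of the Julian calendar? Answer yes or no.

301 mod 4 = 1, so it is a common year in the Julian calendar.

no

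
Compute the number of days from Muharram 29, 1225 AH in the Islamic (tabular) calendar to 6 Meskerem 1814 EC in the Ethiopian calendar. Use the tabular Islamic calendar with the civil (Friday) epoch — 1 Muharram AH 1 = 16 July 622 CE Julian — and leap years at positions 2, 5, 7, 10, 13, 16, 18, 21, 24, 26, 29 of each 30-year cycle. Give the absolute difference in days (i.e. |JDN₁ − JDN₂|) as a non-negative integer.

First date → JDN 2382213; second date → JDN 2386424.
The interval is |2382213 − 2386424| = 4211 days.

4211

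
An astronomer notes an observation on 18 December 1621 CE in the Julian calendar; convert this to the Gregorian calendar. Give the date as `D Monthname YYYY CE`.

At this point the Julian calendar is 10 days behind the Gregorian.
18 December 1621 Julian + 10 days → 28 December 1621 Gregorian.

28 December 1621 CE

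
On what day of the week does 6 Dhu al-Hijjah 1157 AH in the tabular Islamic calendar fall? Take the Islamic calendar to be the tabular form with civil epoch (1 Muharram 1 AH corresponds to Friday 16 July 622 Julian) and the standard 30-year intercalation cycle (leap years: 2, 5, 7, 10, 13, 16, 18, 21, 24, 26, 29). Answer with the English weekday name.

Sunday

This is JDN 2358418 (10 January 1745 Gregorian).
JDN 2358418 mod 7 = 6, and JDN 0 was a Monday, so this is a Sunday.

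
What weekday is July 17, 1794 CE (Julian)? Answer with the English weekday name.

In the Gregorian calendar this is 28 July 1794 (JDN 2376514).
Since JDN mod 7 = 0 (0 = Monday), the day is Monday.

Monday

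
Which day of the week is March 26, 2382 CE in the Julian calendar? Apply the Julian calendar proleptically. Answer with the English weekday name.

Equivalently 11 April 2382 Gregorian, JDN 2591168.
Since JDN mod 7 = 6 (0 = Monday), the day is Sunday.

Sunday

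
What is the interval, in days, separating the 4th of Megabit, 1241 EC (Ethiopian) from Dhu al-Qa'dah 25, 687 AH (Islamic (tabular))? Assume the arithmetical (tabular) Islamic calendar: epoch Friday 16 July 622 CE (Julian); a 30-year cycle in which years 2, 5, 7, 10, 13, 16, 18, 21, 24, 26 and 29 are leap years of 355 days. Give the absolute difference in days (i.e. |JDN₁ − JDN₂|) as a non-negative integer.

First date → JDN 2177314; second date → JDN 2191855.
The interval is |2177314 − 2191855| = 14541 days.

14541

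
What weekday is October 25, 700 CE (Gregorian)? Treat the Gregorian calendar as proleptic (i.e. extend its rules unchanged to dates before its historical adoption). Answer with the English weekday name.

Thursday

JDN 1977027 mod 7 = 3, and JDN 0 was a Monday, so this is a Thursday.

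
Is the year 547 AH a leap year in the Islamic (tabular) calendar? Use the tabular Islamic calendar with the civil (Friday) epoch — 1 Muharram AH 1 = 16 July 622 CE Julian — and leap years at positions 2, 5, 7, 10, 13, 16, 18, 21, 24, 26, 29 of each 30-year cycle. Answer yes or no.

Year 547 AH is year 7 of its 30-year cycle; leap positions are 2, 5, 7, 10, 13, 16, 18, 21, 24, 26, 29, so it is a leap year (355 days).

yes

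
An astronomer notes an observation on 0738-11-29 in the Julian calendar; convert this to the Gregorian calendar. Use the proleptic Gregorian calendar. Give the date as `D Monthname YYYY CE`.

3 December 738 CE

At this point the Julian calendar is 4 days behind the Gregorian.
29 November 738 Julian + 4 days → 3 December 738 Gregorian.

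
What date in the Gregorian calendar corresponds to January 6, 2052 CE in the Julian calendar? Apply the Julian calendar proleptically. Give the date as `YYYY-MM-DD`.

The Julian–Gregorian offset here is 13 days (Julian trailing).
6 January 2052 Julian + 13 days → 19 January 2052 Gregorian.

2052-01-19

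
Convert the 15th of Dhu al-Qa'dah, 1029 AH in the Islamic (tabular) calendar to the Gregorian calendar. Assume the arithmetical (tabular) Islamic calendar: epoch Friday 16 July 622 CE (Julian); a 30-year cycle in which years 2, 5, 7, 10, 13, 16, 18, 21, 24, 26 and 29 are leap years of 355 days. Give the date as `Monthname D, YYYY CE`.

Both dates share Julian Day Number 2313038; in the Gregorian calendar that is 12 October 1620 CE.

October 12, 1620 CE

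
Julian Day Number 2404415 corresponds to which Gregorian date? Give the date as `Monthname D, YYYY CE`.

December 18, 1870 CE

JDN 2451545 is 1 Jan 2000; 2404415 is −47130 days from there.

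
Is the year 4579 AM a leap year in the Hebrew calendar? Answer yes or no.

Hebrew year 4579 is year 19 of its 19-year Metonic cycle; leap years are at positions 3, 6, 8, 11, 14, 17, 19, so it is a leap year (13 months).

yes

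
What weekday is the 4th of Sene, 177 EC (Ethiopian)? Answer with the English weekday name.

This is JDN 1788778 (28 May 185 Gregorian).
1788778 ≡ 5 (mod 7); counting from Monday = 0 gives Saturday.

Saturday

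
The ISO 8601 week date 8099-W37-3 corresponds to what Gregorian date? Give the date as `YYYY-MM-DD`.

8099-09-09

ISO week 1 of 8099 is the week containing the first Thursday of 8099.
Week 37, day 3 (Wednesday) lands on 8099-09-09.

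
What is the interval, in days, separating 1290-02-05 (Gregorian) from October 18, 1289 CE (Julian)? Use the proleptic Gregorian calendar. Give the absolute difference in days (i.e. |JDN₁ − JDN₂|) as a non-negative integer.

103

JDN of the first date = 2192259.
JDN of the second date = 2192156.
|2192156 − 2192259| = 103.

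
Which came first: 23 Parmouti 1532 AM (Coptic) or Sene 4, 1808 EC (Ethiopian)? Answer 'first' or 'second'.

First date → JDN 2384460; second date → JDN 2384501.
JDN 2384460 < JDN 2384501, so the first date is earlier.

first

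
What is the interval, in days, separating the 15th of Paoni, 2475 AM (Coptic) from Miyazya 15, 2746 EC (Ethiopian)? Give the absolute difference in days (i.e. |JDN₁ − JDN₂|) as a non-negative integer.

1886

First date → JDN 2728942; second date → JDN 2727056.
The interval is |2728942 − 2727056| = 1886 days.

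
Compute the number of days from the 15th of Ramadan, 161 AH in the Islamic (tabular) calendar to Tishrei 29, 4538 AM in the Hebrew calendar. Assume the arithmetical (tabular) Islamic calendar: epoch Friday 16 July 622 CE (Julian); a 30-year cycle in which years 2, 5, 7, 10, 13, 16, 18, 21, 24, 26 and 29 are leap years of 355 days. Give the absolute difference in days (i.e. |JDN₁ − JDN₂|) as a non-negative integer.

First date → JDN 2005389; second date → JDN 2005136.
The interval is |2005389 − 2005136| = 253 days.

253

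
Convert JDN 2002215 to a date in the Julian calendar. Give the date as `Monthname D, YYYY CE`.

October 7, 769 CE

JDN 2002215 is 11 October 769 in the proleptic Gregorian calendar.
In the Julian calendar that day is October 7, 769 CE.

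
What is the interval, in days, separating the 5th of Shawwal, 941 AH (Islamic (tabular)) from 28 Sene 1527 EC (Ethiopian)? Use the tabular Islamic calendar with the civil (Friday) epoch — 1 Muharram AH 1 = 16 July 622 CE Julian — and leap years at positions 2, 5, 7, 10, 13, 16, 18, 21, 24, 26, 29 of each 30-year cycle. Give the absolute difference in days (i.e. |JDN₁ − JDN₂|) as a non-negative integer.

JDN of the first date = 2281815.
JDN of the second date = 2281889.
|2281889 − 2281815| = 74.

74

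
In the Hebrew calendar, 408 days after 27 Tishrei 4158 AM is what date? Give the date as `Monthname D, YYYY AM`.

Kislev 22, 4159 AM

The starting date is JDN 1866341; 1866341 + 408 = 1866749.
JDN 1866749 corresponds to Kislev 22, 4159 AM.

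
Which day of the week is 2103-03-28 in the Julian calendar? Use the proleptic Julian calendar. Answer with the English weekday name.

In the Gregorian calendar this is 11 April 2103 (JDN 2489265).
JDN 2489265 mod 7 = 2, and JDN 0 was a Monday, so this is a Wednesday.

Wednesday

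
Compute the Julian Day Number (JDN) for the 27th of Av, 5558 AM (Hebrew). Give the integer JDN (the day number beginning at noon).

2377987

Equivalently 9 August 1798 (Gregorian).
JDN 2400001 is 17 November 1858 CE (Gregorian), MJD 0; the target day is −22014 days from there, so JDN = 2377987.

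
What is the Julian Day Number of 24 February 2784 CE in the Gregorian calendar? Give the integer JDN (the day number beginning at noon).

2737949

JDN 2451545 is 1 January 2000 CE (Gregorian); the target day is +286404 days from there, so JDN = 2737949.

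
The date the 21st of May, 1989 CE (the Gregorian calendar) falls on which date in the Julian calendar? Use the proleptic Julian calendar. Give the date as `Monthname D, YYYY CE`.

May 8, 1989 CE

For dates in this range the Gregorian date is 13 days ahead of the Julian.
21 May 1989 Gregorian − 13 days → 8 May 1989 Julian.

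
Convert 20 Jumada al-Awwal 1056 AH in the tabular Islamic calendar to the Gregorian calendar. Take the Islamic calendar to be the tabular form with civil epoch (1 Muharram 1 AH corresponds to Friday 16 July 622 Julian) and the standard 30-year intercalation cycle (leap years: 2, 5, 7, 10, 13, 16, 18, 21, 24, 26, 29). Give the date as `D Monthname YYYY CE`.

4 July 1646 CE

Both dates share Julian Day Number 2322434; in the Gregorian calendar that is 4 July 1646 CE.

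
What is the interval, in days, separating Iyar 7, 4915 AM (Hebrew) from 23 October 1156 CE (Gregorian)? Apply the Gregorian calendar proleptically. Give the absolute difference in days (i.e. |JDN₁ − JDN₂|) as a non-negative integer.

JDN of the first date = 2143022.
JDN of the second date = 2143576.
|2143576 − 2143022| = 554.

554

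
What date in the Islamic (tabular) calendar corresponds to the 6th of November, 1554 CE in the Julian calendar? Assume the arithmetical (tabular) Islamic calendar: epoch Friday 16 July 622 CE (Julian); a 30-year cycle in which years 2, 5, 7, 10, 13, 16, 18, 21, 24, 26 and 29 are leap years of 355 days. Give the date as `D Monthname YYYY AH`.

10 Dhu al-Hijjah 961 AH

The source date corresponds to 16 November 1554 in the proleptic Gregorian calendar (JDN 2288966).
That day falls on 10 Dhu al-Hijjah 961 AH in the tabular Islamic calendar.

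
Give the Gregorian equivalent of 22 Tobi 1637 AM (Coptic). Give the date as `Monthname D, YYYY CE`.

January 30, 1921 CE

Both dates share Julian Day Number 2422720; in the Gregorian calendar that is 30 January 1921 CE.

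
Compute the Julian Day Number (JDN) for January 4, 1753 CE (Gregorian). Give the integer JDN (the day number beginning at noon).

2361334

JDN 2299161 is 15 October 1582 CE (Gregorian); the target day is +62173 days from there, so JDN = 2361334.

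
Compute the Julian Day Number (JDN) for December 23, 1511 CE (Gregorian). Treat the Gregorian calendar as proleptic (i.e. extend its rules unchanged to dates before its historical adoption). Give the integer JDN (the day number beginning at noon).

2273297

JDN 2400001 is 17 November 1858 CE (Gregorian), MJD 0; the target day is −126704 days from there, so JDN = 2273297.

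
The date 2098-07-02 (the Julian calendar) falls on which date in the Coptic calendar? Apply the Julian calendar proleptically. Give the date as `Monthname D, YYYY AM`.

Epip 8, 1814 AM

The source date corresponds to 15 July 2098 in the Gregorian calendar (JDN 2487535).
That day falls on 8 Epip 1814 AM in the Coptic calendar.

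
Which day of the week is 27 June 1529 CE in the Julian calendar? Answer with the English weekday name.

Sunday

In the proleptic Gregorian calendar this is 7 July 1529 (JDN 2279703).
JDN 2279703 mod 7 = 6, and JDN 0 was a Monday, so this is a Sunday.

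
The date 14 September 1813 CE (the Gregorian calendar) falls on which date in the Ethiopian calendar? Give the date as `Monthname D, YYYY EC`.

Julian Day Number of the source date = 2383501.
Converting JDN 2383501 to the Ethiopian calendar gives 5 Meskerem 1806 EC.

Meskerem 5, 1806 EC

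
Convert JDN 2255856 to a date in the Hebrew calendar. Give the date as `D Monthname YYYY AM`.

The proleptic Gregorian equivalent of JDN 2255856 is 22 March 1464.
In the Hebrew calendar that day is 4 Nisan 5224 AM.

4 Nisan 5224 AM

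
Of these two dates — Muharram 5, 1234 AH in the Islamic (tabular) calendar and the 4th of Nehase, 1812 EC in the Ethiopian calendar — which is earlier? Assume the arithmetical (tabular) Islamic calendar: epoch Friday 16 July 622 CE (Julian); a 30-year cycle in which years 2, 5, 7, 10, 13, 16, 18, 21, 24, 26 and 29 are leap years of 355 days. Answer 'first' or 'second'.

Converting both to JDN: 2385378 vs 2386022; the smaller is the first.

first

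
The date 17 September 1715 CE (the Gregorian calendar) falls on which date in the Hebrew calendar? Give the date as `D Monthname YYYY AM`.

Both dates share Julian Day Number 2347710; in the Hebrew calendar that is 19 Elul 5475 AM.

19 Elul 5475 AM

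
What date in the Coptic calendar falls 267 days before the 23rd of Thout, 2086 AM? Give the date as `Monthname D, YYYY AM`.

Tobi 1, 2085 AM

The starting date is JDN 2586598; 2586598 − 267 = 2586331.
JDN 2586331 corresponds to Tobi 1, 2085 AM.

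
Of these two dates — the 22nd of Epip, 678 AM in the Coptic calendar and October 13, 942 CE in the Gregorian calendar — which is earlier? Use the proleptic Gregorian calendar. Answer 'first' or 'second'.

second

First date → JDN 2072625; second date → JDN 2065404.
JDN 2065404 < JDN 2072625, so the second date is earlier.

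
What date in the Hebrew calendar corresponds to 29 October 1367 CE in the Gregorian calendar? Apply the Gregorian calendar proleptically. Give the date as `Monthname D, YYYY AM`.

Cheshvan 27, 5128 AM

Both dates share Julian Day Number 2220648; in the Hebrew calendar that is 27 Cheshvan 5128 AM.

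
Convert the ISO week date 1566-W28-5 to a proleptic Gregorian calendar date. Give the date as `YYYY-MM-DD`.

ISO week 1 of 1566 is the week containing the first Thursday of 1566.
Week 28, day 5 (Friday) lands on 1566-07-15.

1566-07-15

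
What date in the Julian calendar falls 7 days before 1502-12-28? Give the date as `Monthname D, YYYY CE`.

The starting date is JDN 2270025; 2270025 − 7 = 2270018.
JDN 2270018 corresponds to December 21, 1502 CE.

December 21, 1502 CE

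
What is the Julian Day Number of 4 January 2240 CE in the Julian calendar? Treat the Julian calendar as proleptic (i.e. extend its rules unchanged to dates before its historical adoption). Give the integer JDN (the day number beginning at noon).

Equivalently 19 January 2240 (Gregorian).
JDN 2451545 is 1 January 2000 CE (Gregorian); the target day is +87676 days from there, so JDN = 2539221.

2539221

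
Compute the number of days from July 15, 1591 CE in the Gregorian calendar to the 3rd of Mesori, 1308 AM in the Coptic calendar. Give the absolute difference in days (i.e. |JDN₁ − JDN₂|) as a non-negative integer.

First date → JDN 2302356; second date → JDN 2302744.
The interval is |2302356 − 2302744| = 388 days.

388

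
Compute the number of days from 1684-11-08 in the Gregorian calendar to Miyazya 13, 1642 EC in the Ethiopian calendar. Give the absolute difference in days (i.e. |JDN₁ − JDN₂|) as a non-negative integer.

First date → JDN 2336441; second date → JDN 2323818.
The interval is |2336441 − 2323818| = 12623 days.

12623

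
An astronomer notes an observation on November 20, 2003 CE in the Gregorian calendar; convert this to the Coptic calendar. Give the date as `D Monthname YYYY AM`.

10 Hathor 1720 AM

Julian Day Number of the source date = 2452964.
Converting JDN 2452964 to the Coptic calendar gives 10 Hathor 1720 AM.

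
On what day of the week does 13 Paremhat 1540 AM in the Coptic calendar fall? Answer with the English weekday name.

Equivalently 21 March 1824 Gregorian, JDN 2387342.
Since JDN mod 7 = 6 (0 = Monday), the day is Sunday.

Sunday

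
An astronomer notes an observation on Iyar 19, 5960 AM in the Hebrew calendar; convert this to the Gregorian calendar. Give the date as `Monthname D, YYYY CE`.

May 5, 2200 CE

Julian Day Number of the source date = 2524718.
Converting JDN 2524718 to the Gregorian calendar gives 5 May 2200 CE.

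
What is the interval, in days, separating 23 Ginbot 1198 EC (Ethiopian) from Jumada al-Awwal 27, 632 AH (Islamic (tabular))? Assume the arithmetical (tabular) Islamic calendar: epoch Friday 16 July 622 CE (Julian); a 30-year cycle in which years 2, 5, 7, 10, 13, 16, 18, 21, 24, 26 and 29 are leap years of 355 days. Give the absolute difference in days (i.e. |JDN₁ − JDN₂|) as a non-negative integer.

First date → JDN 2161687; second date → JDN 2172189.
The interval is |2161687 − 2172189| = 10502 days.

10502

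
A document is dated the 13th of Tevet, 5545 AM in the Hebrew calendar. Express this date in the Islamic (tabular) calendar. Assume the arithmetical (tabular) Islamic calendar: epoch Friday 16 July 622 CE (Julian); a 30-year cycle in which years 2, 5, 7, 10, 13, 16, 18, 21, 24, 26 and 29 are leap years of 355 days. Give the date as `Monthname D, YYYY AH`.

Safar 13, 1199 AH

The source date corresponds to 26 December 1784 in the Gregorian calendar (JDN 2373013).
That day falls on 13 Safar 1199 AH in the tabular Islamic calendar.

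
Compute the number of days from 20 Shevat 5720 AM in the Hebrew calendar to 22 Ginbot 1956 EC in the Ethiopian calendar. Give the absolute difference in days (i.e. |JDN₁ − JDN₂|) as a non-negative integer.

First date → JDN 2436983; second date → JDN 2438546.
The interval is |2436983 − 2438546| = 1563 days.

1563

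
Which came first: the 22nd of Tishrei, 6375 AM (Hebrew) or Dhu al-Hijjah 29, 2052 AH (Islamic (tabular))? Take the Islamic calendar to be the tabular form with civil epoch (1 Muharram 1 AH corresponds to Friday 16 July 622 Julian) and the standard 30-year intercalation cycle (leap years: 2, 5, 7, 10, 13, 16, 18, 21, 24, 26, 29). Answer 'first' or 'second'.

second

The two dates have Julian Day Numbers 2676093 and 2675599 respectively.
Since 2675599 < 2676093, the second date comes first.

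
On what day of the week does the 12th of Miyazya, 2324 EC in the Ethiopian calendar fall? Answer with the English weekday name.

This is JDN 2572918 (23 April 2332 Gregorian).
2572918 ≡ 5 (mod 7); counting from Monday = 0 gives Saturday.

Saturday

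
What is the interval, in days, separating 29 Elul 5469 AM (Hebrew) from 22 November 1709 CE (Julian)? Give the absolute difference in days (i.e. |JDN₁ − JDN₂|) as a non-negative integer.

First date → JDN 2345506; second date → JDN 2345596.
The interval is |2345506 − 2345596| = 90 days.

90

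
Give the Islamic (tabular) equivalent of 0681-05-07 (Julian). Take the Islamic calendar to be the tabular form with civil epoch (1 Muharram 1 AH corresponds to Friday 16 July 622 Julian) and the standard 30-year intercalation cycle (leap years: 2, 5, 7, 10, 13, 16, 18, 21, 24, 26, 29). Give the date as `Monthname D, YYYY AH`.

Sha'ban 12, 61 AH

Both dates share Julian Day Number 1969920; in the tabular Islamic calendar that is 12 Sha'ban 61 AH.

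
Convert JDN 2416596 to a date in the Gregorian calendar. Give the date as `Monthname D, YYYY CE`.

April 25, 1904 CE

Counting from JDN 2299161 = 15 Oct 1582 gives an offset of 117435 days.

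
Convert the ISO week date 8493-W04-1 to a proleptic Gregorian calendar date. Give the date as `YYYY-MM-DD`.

8493-01-19

ISO week 1 of 8493 is the week containing the first Thursday of 8493.
Week 4, day 1 (Monday) lands on 8493-01-19.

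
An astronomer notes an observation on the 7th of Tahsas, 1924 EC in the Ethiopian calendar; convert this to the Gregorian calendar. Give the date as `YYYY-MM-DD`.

1931-12-17

Both dates share Julian Day Number 2426693; in the Gregorian calendar that is 17 December 1931 CE.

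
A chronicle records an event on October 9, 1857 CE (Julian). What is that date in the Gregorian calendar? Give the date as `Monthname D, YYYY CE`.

For dates in this range the Gregorian date is 12 days ahead of the Julian.
9 October 1857 Julian + 12 days → 21 October 1857 Gregorian.

October 21, 1857 CE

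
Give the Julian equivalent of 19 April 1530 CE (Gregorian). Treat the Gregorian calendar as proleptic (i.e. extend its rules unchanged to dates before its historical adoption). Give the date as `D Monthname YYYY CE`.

At this point the Julian calendar is 10 days behind the Gregorian.
19 April 1530 Gregorian − 10 days → 9 April 1530 Julian.

9 April 1530 CE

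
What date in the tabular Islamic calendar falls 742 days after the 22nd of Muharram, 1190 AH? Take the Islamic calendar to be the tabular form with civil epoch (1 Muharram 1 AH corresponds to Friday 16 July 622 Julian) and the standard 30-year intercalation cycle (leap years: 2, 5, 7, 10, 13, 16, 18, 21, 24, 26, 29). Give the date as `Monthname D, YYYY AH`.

Safar 25, 1192 AH

Counting 742 days forward from JDN 2369803 reaches JDN 2370545, which is Safar 25, 1192 AH.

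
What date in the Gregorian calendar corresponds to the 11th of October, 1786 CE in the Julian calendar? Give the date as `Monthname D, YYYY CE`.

October 22, 1786 CE

For dates in this range the Gregorian date is 11 days ahead of the Julian.
11 October 1786 Julian + 11 days → 22 October 1786 Gregorian.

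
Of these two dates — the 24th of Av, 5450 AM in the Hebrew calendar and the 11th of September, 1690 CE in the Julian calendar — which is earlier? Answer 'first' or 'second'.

The two dates have Julian Day Numbers 2338531 and 2338584 respectively.
Since 2338531 < 2338584, the first date comes first.

first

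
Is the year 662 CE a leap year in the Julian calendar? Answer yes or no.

no

662 mod 4 = 2, so it is a common year in the Julian calendar.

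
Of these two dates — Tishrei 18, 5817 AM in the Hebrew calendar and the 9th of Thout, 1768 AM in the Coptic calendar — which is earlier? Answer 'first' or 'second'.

Converting both to JDN: 2472270 vs 2470435; the smaller is the second.

second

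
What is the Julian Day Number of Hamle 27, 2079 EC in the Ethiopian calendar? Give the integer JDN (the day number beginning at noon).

Equivalently 3 August 2087 (Gregorian).
JDN 2299161 is 15 October 1582 CE (Gregorian); the target day is +184375 days from there, so JDN = 2483536.

2483536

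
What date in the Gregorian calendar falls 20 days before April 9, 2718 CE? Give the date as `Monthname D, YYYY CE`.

Counting 20 days back from JDN 2713887 reaches JDN 2713867, which is March 20, 2718 CE.

March 20, 2718 CE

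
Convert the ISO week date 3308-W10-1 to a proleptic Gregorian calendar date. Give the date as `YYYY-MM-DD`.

3308-03-05

ISO week 1 of 3308 is the week containing the first Thursday of 3308.
Week 10, day 1 (Monday) lands on 3308-03-05.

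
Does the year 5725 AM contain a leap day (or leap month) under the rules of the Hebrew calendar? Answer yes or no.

Hebrew year 5725 is year 6 of its 19-year Metonic cycle; leap years are at positions 3, 6, 8, 11, 14, 17, 19, so it is a leap year (13 months).

yes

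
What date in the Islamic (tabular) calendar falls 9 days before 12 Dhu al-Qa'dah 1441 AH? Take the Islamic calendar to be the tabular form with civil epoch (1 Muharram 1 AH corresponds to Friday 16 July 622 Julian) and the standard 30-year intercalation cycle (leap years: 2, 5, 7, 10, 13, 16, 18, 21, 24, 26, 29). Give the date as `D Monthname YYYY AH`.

3 Dhu al-Qa'dah 1441 AH

JDN of 12 Dhu al-Qa'dah 1441 AH = 2459034.
2459034 − 9 = 2459025.
JDN 2459025 in the tabular Islamic calendar is 3 Dhu al-Qa'dah 1441 AH.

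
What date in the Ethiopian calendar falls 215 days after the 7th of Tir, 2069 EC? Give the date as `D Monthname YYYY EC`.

12 Nehase 2069 EC

JDN of the 7th of Tir, 2069 EC = 2479684.
2479684 + 215 = 2479899.
JDN 2479899 in the Ethiopian calendar is 12 Nehase 2069 EC.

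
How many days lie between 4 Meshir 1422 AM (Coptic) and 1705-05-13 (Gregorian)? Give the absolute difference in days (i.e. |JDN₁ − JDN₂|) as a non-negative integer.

First date → JDN 2344203; second date → JDN 2343931.
The interval is |2344203 − 2343931| = 272 days.

272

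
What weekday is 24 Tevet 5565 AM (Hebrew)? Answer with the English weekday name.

Equivalently 26 December 1804 Gregorian, JDN 2380317.
JDN 2380317 mod 7 = 2, and JDN 0 was a Monday, so this is a Wednesday.

Wednesday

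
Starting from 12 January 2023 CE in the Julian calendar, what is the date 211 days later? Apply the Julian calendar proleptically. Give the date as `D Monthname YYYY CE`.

JDN of 12 January 2023 CE = 2459970.
2459970 + 211 = 2460181.
JDN 2460181 in the Julian calendar is 11 August 2023 CE.

11 August 2023 CE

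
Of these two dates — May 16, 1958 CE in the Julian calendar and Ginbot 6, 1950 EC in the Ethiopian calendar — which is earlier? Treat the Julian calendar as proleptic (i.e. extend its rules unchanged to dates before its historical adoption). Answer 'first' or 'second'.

The two dates have Julian Day Numbers 2436353 and 2436338 respectively.
Since 2436338 < 2436353, the second date comes first.

second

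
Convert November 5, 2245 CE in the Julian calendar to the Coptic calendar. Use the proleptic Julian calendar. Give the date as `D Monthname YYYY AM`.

9 Hathor 1962 AM

Both dates share Julian Day Number 2541353; in the Coptic calendar that is 9 Hathor 1962 AM.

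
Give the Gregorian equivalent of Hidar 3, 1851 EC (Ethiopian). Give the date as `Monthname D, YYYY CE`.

November 11, 1858 CE

Julian Day Number of the source date = 2399995.
Converting JDN 2399995 to the Gregorian calendar gives 11 November 1858 CE.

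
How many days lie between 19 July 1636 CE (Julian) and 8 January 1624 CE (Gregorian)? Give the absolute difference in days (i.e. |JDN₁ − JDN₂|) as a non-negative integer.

4586

First date → JDN 2318807; second date → JDN 2314221.
The interval is |2318807 − 2314221| = 4586 days.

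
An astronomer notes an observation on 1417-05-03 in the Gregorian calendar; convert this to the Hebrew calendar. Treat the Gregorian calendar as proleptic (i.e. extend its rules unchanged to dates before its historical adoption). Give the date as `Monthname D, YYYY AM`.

Iyar 8, 5177 AM

Both dates share Julian Day Number 2238731; in the Hebrew calendar that is 8 Iyar 5177 AM.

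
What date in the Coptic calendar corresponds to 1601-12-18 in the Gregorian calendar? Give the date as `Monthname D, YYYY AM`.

Koiak 12, 1318 AM

Both dates share Julian Day Number 2306165; in the Coptic calendar that is 12 Koiak 1318 AM.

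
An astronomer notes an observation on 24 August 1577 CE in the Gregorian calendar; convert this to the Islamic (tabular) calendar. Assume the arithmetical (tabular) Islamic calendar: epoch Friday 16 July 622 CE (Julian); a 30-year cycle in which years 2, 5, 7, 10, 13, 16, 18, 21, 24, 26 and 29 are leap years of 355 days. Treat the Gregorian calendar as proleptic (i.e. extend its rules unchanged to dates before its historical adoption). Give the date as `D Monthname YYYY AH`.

Julian Day Number of the source date = 2297283.
Converting JDN 2297283 to the tabular Islamic calendar gives 29 Jumada al-Awwal 985 AH.

29 Jumada al-Awwal 985 AH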